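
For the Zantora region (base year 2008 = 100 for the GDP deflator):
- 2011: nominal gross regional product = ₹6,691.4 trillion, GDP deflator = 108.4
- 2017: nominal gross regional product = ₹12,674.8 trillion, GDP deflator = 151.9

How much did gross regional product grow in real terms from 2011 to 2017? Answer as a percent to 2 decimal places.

Deflate each year: 2011 → 6691.4/1.084 = 6172.88; 2017 → 12674.8/1.519 = 8344.17.
So real gross regional product changed by 8344.17/6172.88 − 1 = 0.3517, i.e. 35.17%.

35.17%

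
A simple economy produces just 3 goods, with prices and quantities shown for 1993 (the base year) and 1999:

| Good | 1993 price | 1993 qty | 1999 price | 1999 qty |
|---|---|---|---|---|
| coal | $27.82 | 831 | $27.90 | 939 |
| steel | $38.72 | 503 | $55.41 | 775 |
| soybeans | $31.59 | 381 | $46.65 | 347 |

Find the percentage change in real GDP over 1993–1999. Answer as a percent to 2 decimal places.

22.81%

Real GDP 1993 = Nominal GDP 1993 = 27.82·831 + 38.72·503 + 31.59·381 = 54630.37.
Real GDP 1999 (at 1993 prices) = 27.82·939 + 38.72·775 + 31.59·347 = 67092.71.
Real growth = 67092.71/54630.37 − 1 = 0.2281.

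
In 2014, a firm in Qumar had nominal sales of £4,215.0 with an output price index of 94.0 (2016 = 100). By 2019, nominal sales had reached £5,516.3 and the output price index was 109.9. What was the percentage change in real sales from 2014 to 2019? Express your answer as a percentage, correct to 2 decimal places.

Real sales 2014 = 4215.0 / 0.940 = 4484.04.
Real sales 2019 = 5516.3 / 1.099 = 5019.38.
Real growth = 5019.38 / 4484.04 − 1 = 0.1194.

11.94%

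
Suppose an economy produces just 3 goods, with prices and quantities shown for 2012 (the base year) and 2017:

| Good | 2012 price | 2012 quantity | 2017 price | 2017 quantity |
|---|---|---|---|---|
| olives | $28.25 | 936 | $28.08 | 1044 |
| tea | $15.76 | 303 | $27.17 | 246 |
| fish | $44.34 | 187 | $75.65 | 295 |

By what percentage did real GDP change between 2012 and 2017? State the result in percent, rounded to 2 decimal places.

Real GDP 2012 = Nominal GDP 2012 = 28.25·936 + 15.76·303 + 44.34·187 = 39508.86.
Real GDP 2017 (at 2012 prices) = 28.25·1044 + 15.76·246 + 44.34·295 = 46450.26.
Real growth = 46450.26/39508.86 − 1 = 0.1757.

17.57%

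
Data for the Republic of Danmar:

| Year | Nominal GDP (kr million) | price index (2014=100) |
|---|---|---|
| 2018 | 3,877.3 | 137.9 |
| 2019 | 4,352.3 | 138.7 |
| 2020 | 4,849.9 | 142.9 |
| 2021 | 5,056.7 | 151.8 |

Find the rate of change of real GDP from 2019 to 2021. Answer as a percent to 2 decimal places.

6.16%

Real GDP 2019 = 4352.3/1.387 = 3137.92.
Real GDP 2021 = 5056.7/1.518 = 3331.16.
Change = 3331.16/3137.92 − 1 = 0.0616.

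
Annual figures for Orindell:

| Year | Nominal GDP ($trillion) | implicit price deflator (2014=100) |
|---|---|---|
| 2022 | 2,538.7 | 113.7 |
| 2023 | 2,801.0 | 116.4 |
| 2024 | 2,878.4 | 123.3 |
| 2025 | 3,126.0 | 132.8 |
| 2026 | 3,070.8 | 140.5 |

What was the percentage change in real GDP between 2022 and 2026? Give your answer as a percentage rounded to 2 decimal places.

Real GDP 2022 = 2538.7/1.137 = 2232.81.
Real GDP 2026 = 3070.8/1.405 = 2185.62.
Change = 2185.62/2232.81 − 1 = -0.0211.

-2.11%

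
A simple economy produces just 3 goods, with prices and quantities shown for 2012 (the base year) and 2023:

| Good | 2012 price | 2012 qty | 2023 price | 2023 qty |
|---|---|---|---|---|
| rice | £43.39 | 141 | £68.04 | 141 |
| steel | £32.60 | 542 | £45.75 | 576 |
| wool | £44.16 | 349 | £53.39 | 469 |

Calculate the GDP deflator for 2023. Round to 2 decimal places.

133.72

Nominal GDP 2023 = 68.04·141 + 45.75·576 + 53.39·469 = 60985.55.
Real GDP 2023 (at 2012 prices) = 43.39·141 + 32.60·576 + 44.16·469 = 45606.63.
Deflator = Nominal/Real × 100 = 60985.55/45606.63 × 100 = 133.721.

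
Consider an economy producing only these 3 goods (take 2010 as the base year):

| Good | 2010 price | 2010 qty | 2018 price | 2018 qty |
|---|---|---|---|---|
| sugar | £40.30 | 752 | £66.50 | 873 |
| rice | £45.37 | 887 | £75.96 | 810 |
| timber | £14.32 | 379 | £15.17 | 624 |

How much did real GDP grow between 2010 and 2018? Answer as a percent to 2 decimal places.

6.44%

Real GDP 2010 = Nominal GDP 2010 = 40.30·752 + 45.37·887 + 14.32·379 = 75976.07.
Real GDP 2018 (at 2010 prices) = 40.30·873 + 45.37·810 + 14.32·624 = 80867.28.
Real growth = 80867.28/75976.07 − 1 = 0.0644.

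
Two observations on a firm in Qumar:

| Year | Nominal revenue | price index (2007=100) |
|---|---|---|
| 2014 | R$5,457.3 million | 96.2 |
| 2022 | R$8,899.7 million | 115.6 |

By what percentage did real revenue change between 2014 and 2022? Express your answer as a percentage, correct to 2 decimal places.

Real revenue 2014 = 5457.3 / 0.962 = 5672.87.
Real revenue 2022 = 8899.7 / 1.156 = 7698.70.
Real growth = 7698.70 / 5672.87 − 1 = 0.3571.

35.71%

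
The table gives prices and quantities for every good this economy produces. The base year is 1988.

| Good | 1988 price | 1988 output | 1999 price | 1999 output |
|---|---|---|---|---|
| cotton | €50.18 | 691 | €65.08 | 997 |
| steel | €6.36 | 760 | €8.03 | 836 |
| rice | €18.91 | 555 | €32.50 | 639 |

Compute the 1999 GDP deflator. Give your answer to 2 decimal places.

136.98

Nominal GDP 1999 = 65.08·997 + 8.03·836 + 32.50·639 = 92365.34.
Real GDP 1999 (at 1988 prices) = 50.18·997 + 6.36·836 + 18.91·639 = 67429.91.
Deflator = Nominal/Real × 100 = 92365.34/67429.91 × 100 = 136.980.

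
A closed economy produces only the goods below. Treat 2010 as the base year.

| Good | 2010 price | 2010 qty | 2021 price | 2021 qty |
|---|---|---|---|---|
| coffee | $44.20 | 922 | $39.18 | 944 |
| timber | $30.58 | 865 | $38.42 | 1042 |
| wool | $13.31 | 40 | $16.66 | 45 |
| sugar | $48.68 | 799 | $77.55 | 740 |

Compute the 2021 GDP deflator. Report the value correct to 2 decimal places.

122.63

Nominal GDP 2021 = 39.18·944 + 38.42·1042 + 16.66·45 + 77.55·740 = 135156.26.
Real GDP 2021 (at 2010 prices) = 44.20·944 + 30.58·1042 + 13.31·45 + 48.68·740 = 110211.31.
Deflator = Nominal/Real × 100 = 135156.26/110211.31 × 100 = 122.634.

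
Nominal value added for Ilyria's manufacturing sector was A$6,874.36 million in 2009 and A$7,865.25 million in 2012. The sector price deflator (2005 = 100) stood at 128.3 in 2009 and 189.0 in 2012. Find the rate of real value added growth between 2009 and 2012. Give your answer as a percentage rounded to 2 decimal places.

-22.33%

Real value added 2009 = 6874.36 / 1.283 = 5358.04.
Real value added 2012 = 7865.25 / 1.890 = 4161.51.
Real growth = 4161.51 / 5358.04 − 1 = -0.2233.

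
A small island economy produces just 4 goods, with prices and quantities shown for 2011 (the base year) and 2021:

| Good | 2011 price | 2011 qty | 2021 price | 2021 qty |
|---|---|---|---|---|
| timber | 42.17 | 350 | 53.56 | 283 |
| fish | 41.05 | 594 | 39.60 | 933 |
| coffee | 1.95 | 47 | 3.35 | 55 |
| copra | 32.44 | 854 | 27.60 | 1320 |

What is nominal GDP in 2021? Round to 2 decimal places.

Nominal GDP 2021 = Σ (p_2021 × q_2021) = 53.56·283 + 39.60·933 + 3.35·55 + 27.60·1320 = 88720.53.

88720.53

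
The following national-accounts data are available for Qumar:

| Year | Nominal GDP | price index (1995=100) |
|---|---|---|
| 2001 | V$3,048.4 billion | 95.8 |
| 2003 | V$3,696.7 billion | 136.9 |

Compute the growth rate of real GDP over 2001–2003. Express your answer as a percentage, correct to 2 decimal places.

-15.14%

Real GDP 2001 = 3048.4 / 0.958 = 3182.05.
Real GDP 2003 = 3696.7 / 1.369 = 2700.29.
Real growth = 2700.29 / 3182.05 − 1 = -0.1514.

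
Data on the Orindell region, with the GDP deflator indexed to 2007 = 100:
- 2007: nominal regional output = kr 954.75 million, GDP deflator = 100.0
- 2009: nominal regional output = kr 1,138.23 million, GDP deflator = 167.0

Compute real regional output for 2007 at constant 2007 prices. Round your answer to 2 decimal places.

Real regional output = Nominal / (GDP deflator/100) = 954.75 / 1.000 = 954.75.

kr 954.75 million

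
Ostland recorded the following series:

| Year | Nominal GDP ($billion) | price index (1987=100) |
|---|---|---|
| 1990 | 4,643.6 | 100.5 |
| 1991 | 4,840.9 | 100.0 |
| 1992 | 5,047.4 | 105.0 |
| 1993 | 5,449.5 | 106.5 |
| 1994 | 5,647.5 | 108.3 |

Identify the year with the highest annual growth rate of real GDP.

1991: real = 4840.9/1.000 = 4840.90; growth vs 1990 (4620.50) = 4.77%.
1992: real = 5047.4/1.050 = 4807.05; growth vs 1991 (4840.90) = -0.70%.
1993: real = 5449.5/1.065 = 5116.90; growth vs 1992 (4807.05) = 6.45%.
1994: real = 5647.5/1.083 = 5214.68; growth vs 1993 (5116.90) = 1.91%.

1993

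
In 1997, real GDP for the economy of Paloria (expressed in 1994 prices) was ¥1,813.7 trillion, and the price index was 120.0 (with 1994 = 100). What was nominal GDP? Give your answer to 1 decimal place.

¥2,176.4 trillion

Nominal GDP = Real × (price index/100) = 1813.7 × 1.200 = 2176.44.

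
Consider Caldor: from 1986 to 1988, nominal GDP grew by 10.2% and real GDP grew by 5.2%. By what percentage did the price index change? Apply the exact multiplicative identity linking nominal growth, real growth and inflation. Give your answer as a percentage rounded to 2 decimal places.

4.75%

(1 + g_nom) = (1 + g_real)(1 + π), so π = 1.1020 / 1.0520 − 1 = 0.04753.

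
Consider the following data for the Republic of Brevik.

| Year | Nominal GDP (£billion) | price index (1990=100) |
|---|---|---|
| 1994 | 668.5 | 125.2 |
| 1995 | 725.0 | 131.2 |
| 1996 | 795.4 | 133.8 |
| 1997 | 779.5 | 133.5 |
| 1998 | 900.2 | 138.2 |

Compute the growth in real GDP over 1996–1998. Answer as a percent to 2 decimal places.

9.57%

Real GDP 1996 = 795.4/1.338 = 594.47.
Real GDP 1998 = 900.2/1.382 = 651.37.
Change = 651.37/594.47 − 1 = 0.0957.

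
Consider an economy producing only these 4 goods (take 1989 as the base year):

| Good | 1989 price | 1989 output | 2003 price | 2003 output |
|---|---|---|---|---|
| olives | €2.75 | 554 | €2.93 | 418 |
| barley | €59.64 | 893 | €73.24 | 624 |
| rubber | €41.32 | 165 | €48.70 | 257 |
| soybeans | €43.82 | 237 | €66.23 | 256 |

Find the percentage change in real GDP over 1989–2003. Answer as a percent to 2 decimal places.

-16.37%

Real GDP 1989 = Nominal GDP 1989 = 2.75·554 + 59.64·893 + 41.32·165 + 43.82·237 = 71985.16.
Real GDP 2003 (at 1989 prices) = 2.75·418 + 59.64·624 + 41.32·257 + 43.82·256 = 60202.02.
Real growth = 60202.02/71985.16 − 1 = -0.1637.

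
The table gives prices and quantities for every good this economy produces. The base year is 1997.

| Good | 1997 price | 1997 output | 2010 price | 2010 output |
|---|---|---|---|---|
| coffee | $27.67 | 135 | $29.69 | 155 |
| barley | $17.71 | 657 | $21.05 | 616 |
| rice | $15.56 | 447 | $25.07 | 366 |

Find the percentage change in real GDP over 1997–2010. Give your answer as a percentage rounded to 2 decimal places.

Real GDP 1997 = Nominal GDP 1997 = 27.67·135 + 17.71·657 + 15.56·447 = 22326.24.
Real GDP 2010 (at 1997 prices) = 27.67·155 + 17.71·616 + 15.56·366 = 20893.17.
Real growth = 20893.17/22326.24 − 1 = -0.0642.

-6.42%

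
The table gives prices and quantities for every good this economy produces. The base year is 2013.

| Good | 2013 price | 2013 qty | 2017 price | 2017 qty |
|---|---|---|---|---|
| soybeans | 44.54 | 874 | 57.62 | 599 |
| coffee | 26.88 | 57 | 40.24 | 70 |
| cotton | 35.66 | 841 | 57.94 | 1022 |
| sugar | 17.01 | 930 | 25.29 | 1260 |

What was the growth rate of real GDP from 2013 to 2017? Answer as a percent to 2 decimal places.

Real GDP 2013 = Nominal GDP 2013 = 44.54·874 + 26.88·57 + 35.66·841 + 17.01·930 = 86269.48.
Real GDP 2017 (at 2013 prices) = 44.54·599 + 26.88·70 + 35.66·1022 + 17.01·1260 = 86438.18.
Real growth = 86438.18/86269.48 − 1 = 0.0020.

0.20%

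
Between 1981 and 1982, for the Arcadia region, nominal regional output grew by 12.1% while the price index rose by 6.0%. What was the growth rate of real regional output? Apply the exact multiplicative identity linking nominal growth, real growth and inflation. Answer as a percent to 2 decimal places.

5.75%

(1 + g_nom) = (1 + g_real)(1 + π), so g_real = 1.1210 / 1.0600 − 1 = 0.05755.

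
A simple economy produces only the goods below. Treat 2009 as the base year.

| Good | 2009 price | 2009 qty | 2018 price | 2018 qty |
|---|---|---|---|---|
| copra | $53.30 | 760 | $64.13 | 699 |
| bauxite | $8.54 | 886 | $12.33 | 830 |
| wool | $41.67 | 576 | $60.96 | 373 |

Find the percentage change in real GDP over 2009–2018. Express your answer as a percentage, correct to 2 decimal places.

-16.91%

Real GDP 2009 = Nominal GDP 2009 = 53.30·760 + 8.54·886 + 41.67·576 = 72076.36.
Real GDP 2018 (at 2009 prices) = 53.30·699 + 8.54·830 + 41.67·373 = 59887.81.
Real growth = 59887.81/72076.36 − 1 = -0.1691.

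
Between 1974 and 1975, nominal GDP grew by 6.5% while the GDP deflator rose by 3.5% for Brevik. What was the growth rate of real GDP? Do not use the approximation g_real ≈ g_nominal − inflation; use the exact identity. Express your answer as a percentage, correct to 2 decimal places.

(1 + g_nom) = (1 + g_real)(1 + π), so g_real = 1.0650 / 1.0350 − 1 = 0.02899.

2.90%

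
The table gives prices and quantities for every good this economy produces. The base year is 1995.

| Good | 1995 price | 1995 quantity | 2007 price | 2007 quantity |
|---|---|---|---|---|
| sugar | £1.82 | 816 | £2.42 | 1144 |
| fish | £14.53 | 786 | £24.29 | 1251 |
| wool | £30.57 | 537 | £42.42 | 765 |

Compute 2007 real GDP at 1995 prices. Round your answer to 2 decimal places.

Real GDP 2007 = Σ (p_1995 × q_2007) = 1.82·1144 + 14.53·1251 + 30.57·765 = 43645.16.

£43645.16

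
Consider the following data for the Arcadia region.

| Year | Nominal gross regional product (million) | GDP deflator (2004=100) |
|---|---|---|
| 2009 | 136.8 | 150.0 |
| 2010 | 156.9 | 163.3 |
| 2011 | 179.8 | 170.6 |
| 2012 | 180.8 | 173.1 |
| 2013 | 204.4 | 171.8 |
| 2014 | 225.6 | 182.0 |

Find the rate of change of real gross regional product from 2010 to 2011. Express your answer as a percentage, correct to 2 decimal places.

Real gross regional product 2010 = 156.9/1.633 = 96.08.
Real gross regional product 2011 = 179.8/1.706 = 105.39.
Change = 105.39/96.08 − 1 = 0.0969.

9.69%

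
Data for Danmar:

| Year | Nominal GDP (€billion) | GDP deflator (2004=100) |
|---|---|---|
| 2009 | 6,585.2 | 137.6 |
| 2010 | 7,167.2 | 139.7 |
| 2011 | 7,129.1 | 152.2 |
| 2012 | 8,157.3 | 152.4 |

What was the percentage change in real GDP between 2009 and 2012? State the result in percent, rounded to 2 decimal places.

Real GDP 2009 = 6585.2/1.376 = 4785.76.
Real GDP 2012 = 8157.3/1.524 = 5352.56.
Change = 5352.56/4785.76 − 1 = 0.1184.

11.84%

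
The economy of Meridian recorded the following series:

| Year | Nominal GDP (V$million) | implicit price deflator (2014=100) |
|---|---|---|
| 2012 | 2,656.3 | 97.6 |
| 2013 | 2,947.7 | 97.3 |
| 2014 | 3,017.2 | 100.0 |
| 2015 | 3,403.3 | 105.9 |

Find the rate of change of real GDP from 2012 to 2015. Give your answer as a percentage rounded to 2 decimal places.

Real GDP 2012 = 2656.3/0.976 = 2721.62.
Real GDP 2015 = 3403.3/1.059 = 3213.69.
Change = 3213.69/2721.62 − 1 = 0.1808.

18.08%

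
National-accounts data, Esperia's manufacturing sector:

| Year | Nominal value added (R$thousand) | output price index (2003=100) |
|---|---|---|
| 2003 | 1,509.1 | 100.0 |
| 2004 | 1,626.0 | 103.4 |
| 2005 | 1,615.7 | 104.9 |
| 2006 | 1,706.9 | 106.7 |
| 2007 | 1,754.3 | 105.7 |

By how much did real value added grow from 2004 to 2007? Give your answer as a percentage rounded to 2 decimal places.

5.54%

Real value added 2004 = 1626.0/1.034 = 1572.53.
Real value added 2007 = 1754.3/1.057 = 1659.70.
Change = 1659.70/1572.53 − 1 = 0.0554.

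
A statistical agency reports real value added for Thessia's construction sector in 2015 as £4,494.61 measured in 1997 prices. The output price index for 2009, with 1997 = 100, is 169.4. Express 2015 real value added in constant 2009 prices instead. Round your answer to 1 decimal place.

Real value added in 2009 prices = Real value added in 1997 prices × (P_2009/P_1997) = 4494.61 × 1.694 = 7613.87.

£7,613.9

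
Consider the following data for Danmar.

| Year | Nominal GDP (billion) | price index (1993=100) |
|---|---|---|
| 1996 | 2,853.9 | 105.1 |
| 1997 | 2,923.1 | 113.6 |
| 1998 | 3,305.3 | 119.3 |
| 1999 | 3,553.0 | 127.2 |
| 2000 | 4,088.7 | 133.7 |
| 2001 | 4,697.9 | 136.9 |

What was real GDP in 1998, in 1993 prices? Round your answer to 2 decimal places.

Real GDP 1998 = 3305.3 / 1.193 = 2770.58.

2,770.58 billion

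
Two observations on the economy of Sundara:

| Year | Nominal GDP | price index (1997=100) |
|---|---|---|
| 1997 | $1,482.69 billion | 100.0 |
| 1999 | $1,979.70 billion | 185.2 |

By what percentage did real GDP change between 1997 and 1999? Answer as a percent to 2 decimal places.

-27.90%

Deflate each year: 1997 → 1482.69/1.000 = 1482.69; 1999 → 1979.70/1.852 = 1068.95.
So real GDP changed by 1068.95/1482.69 − 1 = -0.2790, i.e. -27.90%.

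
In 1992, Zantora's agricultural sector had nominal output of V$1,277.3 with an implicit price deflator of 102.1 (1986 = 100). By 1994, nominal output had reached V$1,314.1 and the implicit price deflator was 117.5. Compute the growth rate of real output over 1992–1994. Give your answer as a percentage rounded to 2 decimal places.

-10.60%

Deflate each year: 1992 → 1277.3/1.021 = 1251.03; 1994 → 1314.1/1.175 = 1118.38.
So real output changed by 1118.38/1251.03 − 1 = -0.1060, i.e. -10.60%.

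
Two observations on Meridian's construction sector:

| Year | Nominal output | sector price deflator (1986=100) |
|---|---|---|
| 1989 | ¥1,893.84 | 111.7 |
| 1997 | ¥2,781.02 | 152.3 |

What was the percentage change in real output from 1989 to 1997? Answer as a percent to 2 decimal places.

Deflate each year: 1989 → 1893.84/1.117 = 1695.47; 1997 → 2781.02/1.523 = 1826.01.
So real output changed by 1826.01/1695.47 − 1 = 0.0770, i.e. 7.70%.

7.70%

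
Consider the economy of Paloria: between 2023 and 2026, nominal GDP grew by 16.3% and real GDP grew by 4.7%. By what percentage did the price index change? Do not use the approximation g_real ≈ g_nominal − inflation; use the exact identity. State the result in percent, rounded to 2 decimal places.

11.08%

(1 + g_nom) = (1 + g_real)(1 + π), so π = 1.1630 / 1.0470 − 1 = 0.11079.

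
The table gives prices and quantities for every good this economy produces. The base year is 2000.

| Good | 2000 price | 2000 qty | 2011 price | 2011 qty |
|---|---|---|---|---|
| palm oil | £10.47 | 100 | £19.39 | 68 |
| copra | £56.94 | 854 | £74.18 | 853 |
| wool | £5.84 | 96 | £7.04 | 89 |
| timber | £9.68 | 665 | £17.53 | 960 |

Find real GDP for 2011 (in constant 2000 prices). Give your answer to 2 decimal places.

Real GDP 2011 = Σ (p_2000 × q_2011) = 10.47·68 + 56.94·853 + 5.84·89 + 9.68·960 = 59094.34.

£59094.34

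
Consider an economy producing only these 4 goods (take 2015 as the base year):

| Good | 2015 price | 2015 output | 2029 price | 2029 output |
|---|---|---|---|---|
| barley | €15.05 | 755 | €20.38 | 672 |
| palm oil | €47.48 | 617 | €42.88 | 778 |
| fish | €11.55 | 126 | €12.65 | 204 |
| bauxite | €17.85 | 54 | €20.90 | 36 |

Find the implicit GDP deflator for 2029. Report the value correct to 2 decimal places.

100.67

Nominal GDP 2029 = 20.38·672 + 42.88·778 + 12.65·204 + 20.90·36 = 50389.00.
Real GDP 2029 (at 2015 prices) = 15.05·672 + 47.48·778 + 11.55·204 + 17.85·36 = 50051.84.
Deflator = Nominal/Real × 100 = 50389.00/50051.84 × 100 = 100.674.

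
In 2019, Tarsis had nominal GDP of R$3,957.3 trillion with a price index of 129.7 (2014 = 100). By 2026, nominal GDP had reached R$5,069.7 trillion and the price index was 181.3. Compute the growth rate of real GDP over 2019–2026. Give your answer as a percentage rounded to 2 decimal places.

-8.35%

Real GDP 2019 = 3957.3 / 1.297 = 3051.12.
Real GDP 2026 = 5069.7 / 1.813 = 2796.30.
Real growth = 2796.30 / 3051.12 − 1 = -0.0835.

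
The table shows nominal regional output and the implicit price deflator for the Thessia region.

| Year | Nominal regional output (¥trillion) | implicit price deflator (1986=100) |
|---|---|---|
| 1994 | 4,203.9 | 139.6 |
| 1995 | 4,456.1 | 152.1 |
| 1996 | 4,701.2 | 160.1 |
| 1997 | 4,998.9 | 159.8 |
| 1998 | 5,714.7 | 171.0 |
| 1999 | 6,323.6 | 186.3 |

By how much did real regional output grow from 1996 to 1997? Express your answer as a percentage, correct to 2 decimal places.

6.53%

Real regional output 1996 = 4701.2/1.601 = 2936.41.
Real regional output 1997 = 4998.9/1.598 = 3128.22.
Change = 3128.22/2936.41 − 1 = 0.0653.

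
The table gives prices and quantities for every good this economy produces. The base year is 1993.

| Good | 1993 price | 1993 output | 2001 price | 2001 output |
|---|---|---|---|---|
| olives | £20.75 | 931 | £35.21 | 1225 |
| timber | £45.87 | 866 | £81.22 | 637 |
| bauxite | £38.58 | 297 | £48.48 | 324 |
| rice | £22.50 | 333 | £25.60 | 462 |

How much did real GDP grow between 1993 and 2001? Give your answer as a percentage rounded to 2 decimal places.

-0.59%

Real GDP 1993 = Nominal GDP 1993 = 20.75·931 + 45.87·866 + 38.58·297 + 22.50·333 = 77992.43.
Real GDP 2001 (at 1993 prices) = 20.75·1225 + 45.87·637 + 38.58·324 + 22.50·462 = 77532.86.
Real growth = 77532.86/77992.43 − 1 = -0.0059.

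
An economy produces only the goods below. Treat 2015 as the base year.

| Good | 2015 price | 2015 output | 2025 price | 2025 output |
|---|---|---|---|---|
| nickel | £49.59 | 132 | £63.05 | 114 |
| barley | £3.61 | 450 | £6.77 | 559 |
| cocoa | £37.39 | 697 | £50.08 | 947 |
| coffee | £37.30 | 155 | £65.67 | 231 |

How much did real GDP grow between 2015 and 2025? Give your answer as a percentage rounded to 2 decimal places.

Real GDP 2015 = Nominal GDP 2015 = 49.59·132 + 3.61·450 + 37.39·697 + 37.30·155 = 40012.71.
Real GDP 2025 (at 2015 prices) = 49.59·114 + 3.61·559 + 37.39·947 + 37.30·231 = 51695.88.
Real growth = 51695.88/40012.71 − 1 = 0.2920.

29.20%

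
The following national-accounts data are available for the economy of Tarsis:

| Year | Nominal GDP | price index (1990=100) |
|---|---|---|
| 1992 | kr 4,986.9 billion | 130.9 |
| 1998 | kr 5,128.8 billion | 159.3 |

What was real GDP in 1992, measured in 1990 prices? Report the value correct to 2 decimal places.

Real GDP = Nominal / (price index/100) = 4986.9 / 1.309 = 3809.70.

kr 3,809.70 billion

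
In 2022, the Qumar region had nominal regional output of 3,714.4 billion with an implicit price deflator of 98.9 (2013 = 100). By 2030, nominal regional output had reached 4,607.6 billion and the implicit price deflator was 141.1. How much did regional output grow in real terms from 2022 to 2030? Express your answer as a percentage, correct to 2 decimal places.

Real regional output 2022 = 3714.4 / 0.989 = 3755.71.
Real regional output 2030 = 4607.6 / 1.411 = 3265.49.
Real growth = 3265.49 / 3755.71 − 1 = -0.1305.

-13.05%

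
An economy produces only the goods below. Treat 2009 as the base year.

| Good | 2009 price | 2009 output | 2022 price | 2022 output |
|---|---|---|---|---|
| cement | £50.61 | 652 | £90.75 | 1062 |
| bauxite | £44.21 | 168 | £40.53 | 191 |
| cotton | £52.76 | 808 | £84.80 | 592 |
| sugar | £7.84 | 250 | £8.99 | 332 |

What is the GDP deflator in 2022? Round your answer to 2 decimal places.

163.81

Nominal GDP 2022 = 90.75·1062 + 40.53·191 + 84.80·592 + 8.99·332 = 157304.01.
Real GDP 2022 (at 2009 prices) = 50.61·1062 + 44.21·191 + 52.76·592 + 7.84·332 = 96028.73.
Deflator = Nominal/Real × 100 = 157304.01/96028.73 × 100 = 163.809.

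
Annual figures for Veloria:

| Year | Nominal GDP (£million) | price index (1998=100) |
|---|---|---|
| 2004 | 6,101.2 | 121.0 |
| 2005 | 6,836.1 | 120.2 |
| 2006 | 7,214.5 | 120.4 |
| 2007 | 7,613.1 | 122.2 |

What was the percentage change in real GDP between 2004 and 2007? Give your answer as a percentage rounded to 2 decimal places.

Real GDP 2004 = 6101.2/1.210 = 5042.31.
Real GDP 2007 = 7613.1/1.222 = 6230.03.
Change = 6230.03/5042.31 − 1 = 0.2356.

23.56%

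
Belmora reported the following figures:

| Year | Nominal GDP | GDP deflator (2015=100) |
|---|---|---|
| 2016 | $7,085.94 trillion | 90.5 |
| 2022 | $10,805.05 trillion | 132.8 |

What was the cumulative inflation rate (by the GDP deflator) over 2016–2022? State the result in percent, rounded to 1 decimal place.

Price-level change = 132.8 / 90.5 − 1 = 0.4674.

46.7%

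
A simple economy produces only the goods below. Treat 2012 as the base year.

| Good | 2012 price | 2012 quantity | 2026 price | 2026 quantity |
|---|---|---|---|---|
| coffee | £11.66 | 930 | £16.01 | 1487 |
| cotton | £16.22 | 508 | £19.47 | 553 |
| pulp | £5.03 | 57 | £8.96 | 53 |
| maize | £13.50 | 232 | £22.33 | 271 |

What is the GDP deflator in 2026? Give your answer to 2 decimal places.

135.94

Nominal GDP 2026 = 16.01·1487 + 19.47·553 + 8.96·53 + 22.33·271 = 41100.09.
Real GDP 2026 (at 2012 prices) = 11.66·1487 + 16.22·553 + 5.03·53 + 13.50·271 = 30233.17.
Deflator = Nominal/Real × 100 = 41100.09/30233.17 × 100 = 135.944.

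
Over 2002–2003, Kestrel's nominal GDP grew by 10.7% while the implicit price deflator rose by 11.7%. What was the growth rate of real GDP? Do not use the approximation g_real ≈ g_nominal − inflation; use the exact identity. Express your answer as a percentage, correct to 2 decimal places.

(1 + g_nom) = (1 + g_real)(1 + π), so g_real = 1.1070 / 1.1170 − 1 = -0.00895.

-0.90%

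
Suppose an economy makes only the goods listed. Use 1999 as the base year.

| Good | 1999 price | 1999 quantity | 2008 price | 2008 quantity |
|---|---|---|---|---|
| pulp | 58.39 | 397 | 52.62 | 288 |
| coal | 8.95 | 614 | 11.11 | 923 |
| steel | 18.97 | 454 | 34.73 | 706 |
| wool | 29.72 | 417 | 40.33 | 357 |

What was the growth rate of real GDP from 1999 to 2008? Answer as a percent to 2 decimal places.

Real GDP 1999 = Nominal GDP 1999 = 58.39·397 + 8.95·614 + 18.97·454 + 29.72·417 = 49681.75.
Real GDP 2008 (at 1999 prices) = 58.39·288 + 8.95·923 + 18.97·706 + 29.72·357 = 49080.03.
Real growth = 49080.03/49681.75 − 1 = -0.0121.

-1.21%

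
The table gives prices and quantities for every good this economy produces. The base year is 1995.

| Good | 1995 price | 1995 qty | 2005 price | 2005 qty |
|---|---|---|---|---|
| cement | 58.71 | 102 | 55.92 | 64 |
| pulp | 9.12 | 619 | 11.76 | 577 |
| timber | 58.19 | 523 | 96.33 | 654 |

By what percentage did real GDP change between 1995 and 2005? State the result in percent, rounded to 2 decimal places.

11.91%

Real GDP 1995 = Nominal GDP 1995 = 58.71·102 + 9.12·619 + 58.19·523 = 42067.07.
Real GDP 2005 (at 1995 prices) = 58.71·64 + 9.12·577 + 58.19·654 = 47075.94.
Real growth = 47075.94/42067.07 − 1 = 0.1191.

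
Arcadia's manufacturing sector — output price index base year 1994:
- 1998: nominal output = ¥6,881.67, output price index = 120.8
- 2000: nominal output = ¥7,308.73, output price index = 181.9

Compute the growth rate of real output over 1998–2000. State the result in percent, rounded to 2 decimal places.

-29.47%

Deflate each year: 1998 → 6881.67/1.208 = 5696.75; 2000 → 7308.73/1.819 = 4017.99.
So real output changed by 4017.99/5696.75 − 1 = -0.2947, i.e. -29.47%.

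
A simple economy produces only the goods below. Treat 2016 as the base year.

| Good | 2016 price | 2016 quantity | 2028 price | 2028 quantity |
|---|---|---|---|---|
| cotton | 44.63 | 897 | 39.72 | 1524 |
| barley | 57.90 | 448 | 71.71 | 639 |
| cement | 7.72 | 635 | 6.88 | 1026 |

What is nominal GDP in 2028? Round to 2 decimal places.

Nominal GDP 2028 = Σ (p_2028 × q_2028) = 39.72·1524 + 71.71·639 + 6.88·1026 = 113414.85.

113414.85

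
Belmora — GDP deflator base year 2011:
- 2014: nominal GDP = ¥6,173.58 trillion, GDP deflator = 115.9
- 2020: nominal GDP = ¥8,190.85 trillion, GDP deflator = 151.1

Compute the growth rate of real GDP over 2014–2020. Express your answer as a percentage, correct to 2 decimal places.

Deflate each year: 2014 → 6173.58/1.159 = 5326.64; 2020 → 8190.85/1.511 = 5420.81.
So real GDP changed by 5420.81/5326.64 − 1 = 0.0177, i.e. 1.77%.

1.77%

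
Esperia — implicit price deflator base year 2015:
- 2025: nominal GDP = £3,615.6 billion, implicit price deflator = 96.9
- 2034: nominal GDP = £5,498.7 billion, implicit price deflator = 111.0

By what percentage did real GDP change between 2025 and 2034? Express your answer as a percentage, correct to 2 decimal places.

32.76%

Real GDP 2025 = 3615.6 / 0.969 = 3731.27.
Real GDP 2034 = 5498.7 / 1.110 = 4953.78.
Real growth = 4953.78 / 3731.27 − 1 = 0.3276.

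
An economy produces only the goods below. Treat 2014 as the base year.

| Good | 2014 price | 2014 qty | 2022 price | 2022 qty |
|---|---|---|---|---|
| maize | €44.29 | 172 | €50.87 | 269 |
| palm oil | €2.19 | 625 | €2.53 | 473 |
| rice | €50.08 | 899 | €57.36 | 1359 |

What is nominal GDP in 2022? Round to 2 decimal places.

€92832.96

Nominal GDP 2022 = Σ (p_2022 × q_2022) = 50.87·269 + 2.53·473 + 57.36·1359 = 92832.96.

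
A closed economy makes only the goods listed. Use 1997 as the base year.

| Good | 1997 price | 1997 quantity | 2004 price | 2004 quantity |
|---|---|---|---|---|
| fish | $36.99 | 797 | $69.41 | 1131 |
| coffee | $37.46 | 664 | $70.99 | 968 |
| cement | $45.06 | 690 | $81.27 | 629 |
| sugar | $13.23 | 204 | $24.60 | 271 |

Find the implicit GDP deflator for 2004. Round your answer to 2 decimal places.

186.33

Nominal GDP 2004 = 69.41·1131 + 70.99·968 + 81.27·629 + 24.60·271 = 205006.46.
Real GDP 2004 (at 1997 prices) = 36.99·1131 + 37.46·968 + 45.06·629 + 13.23·271 = 110025.04.
Deflator = Nominal/Real × 100 = 205006.46/110025.04 × 100 = 186.327.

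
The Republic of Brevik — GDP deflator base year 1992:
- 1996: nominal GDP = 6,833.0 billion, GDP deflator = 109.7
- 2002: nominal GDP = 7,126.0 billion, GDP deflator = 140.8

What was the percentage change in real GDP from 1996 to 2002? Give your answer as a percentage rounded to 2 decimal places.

-18.75%

Deflate each year: 1996 → 6833.0/1.097 = 6228.81; 2002 → 7126.0/1.408 = 5061.08.
So real GDP changed by 5061.08/6228.81 − 1 = -0.1875, i.e. -18.75%.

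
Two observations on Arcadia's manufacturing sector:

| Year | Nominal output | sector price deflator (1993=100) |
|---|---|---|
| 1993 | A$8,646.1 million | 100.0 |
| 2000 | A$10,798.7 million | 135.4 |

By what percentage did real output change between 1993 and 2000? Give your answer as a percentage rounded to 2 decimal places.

-7.76%

Deflate each year: 1993 → 8646.1/1.000 = 8646.10; 2000 → 10798.7/1.354 = 7975.41.
So real output changed by 7975.41/8646.10 − 1 = -0.0776, i.e. -7.76%.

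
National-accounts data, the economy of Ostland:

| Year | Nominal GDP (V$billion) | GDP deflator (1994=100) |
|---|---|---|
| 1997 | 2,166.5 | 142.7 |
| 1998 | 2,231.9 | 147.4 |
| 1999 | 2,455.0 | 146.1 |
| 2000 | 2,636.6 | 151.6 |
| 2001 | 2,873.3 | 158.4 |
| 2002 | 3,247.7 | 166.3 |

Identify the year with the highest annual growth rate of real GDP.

1998: real = 2231.9/1.474 = 1514.18; growth vs 1997 (1518.22) = -0.27%.
1999: real = 2455.0/1.461 = 1680.36; growth vs 1998 (1514.18) = 10.97%.
2000: real = 2636.6/1.516 = 1739.18; growth vs 1999 (1680.36) = 3.50%.
2001: real = 2873.3/1.584 = 1813.95; growth vs 2000 (1739.18) = 4.30%.
2002: real = 3247.7/1.663 = 1952.92; growth vs 2001 (1813.95) = 7.66%.

1999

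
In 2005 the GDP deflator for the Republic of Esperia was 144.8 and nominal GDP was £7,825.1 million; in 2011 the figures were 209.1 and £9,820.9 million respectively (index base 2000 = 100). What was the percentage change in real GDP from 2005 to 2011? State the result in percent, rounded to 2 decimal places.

-13.09%

Deflate each year: 2005 → 7825.1/1.448 = 5404.07; 2011 → 9820.9/2.091 = 4696.75.
So real GDP changed by 4696.75/5404.07 − 1 = -0.1309, i.e. -13.09%.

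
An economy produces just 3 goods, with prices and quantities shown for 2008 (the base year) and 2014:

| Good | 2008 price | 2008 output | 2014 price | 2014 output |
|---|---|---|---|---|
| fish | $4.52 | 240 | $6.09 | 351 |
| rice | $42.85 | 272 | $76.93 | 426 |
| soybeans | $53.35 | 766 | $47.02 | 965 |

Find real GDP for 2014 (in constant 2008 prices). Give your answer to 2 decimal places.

$71323.37

Real GDP 2014 = Σ (p_2008 × q_2014) = 4.52·351 + 42.85·426 + 53.35·965 = 71323.37.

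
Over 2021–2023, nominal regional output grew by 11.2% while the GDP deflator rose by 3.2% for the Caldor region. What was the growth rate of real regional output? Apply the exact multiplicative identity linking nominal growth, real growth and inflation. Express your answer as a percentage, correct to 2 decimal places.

7.75%

(1 + g_nom) = (1 + g_real)(1 + π), so g_real = 1.1120 / 1.0320 − 1 = 0.07752.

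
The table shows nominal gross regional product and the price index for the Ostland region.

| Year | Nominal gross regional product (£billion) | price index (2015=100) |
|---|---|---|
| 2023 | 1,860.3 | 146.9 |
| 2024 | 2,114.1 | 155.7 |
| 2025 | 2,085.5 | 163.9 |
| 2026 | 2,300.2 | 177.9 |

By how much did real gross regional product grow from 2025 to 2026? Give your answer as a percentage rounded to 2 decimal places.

Real gross regional product 2025 = 2085.5/1.639 = 1272.42.
Real gross regional product 2026 = 2300.2/1.779 = 1292.97.
Change = 1292.97/1272.42 − 1 = 0.0162.

1.62%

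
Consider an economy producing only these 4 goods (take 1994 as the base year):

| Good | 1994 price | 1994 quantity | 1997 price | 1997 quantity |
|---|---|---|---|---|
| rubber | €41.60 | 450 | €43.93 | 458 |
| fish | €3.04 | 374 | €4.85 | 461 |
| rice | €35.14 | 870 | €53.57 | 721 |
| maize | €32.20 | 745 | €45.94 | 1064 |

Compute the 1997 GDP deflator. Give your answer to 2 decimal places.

137.24

Nominal GDP 1997 = 43.93·458 + 4.85·461 + 53.57·721 + 45.94·1064 = 109859.92.
Real GDP 1997 (at 1994 prices) = 41.60·458 + 3.04·461 + 35.14·721 + 32.20·1064 = 80050.98.
Deflator = Nominal/Real × 100 = 109859.92/80050.98 × 100 = 137.237.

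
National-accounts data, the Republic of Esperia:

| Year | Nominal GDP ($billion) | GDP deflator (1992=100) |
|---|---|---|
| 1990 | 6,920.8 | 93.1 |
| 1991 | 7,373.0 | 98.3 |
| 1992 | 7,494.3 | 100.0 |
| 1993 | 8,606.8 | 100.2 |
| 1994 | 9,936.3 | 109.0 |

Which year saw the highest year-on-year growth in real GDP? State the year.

1991: real = 7373.0/0.983 = 7500.51; growth vs 1990 (7433.73) = 0.90%.
1992: real = 7494.3/1.000 = 7494.30; growth vs 1991 (7500.51) = -0.08%.
1993: real = 8606.8/1.002 = 8589.62; growth vs 1992 (7494.30) = 14.62%.
1994: real = 9936.3/1.090 = 9115.87; growth vs 1993 (8589.62) = 6.13%.

1993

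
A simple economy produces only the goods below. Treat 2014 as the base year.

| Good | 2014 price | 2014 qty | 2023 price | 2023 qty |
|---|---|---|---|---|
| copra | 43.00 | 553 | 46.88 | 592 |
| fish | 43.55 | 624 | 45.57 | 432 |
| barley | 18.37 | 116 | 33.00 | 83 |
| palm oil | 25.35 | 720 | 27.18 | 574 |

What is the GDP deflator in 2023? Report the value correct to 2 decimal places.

109.01

Nominal GDP 2023 = 46.88·592 + 45.57·432 + 33.00·83 + 27.18·574 = 65779.52.
Real GDP 2023 (at 2014 prices) = 43.00·592 + 43.55·432 + 18.37·83 + 25.35·574 = 60345.21.
Deflator = Nominal/Real × 100 = 65779.52/60345.21 × 100 = 109.005.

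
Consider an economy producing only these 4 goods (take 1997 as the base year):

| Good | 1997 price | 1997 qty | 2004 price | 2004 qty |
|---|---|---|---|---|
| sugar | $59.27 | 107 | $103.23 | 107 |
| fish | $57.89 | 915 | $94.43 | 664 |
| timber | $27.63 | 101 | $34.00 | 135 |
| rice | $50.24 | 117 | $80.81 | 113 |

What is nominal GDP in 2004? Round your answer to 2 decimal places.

$87468.66

Nominal GDP 2004 = Σ (p_2004 × q_2004) = 103.23·107 + 94.43·664 + 34.00·135 + 80.81·113 = 87468.66.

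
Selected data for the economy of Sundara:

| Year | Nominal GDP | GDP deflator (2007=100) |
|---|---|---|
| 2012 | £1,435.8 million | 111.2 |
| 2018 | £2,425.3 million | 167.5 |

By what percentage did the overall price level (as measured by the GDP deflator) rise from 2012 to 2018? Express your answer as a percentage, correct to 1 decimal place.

Price-level change = 167.5 / 111.2 − 1 = 0.5063.

50.6%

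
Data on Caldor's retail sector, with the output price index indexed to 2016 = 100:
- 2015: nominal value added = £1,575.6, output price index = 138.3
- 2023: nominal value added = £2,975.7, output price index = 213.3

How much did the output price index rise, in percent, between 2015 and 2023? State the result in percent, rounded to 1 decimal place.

Price-level change = 213.3 / 138.3 − 1 = 0.5423.

54.2%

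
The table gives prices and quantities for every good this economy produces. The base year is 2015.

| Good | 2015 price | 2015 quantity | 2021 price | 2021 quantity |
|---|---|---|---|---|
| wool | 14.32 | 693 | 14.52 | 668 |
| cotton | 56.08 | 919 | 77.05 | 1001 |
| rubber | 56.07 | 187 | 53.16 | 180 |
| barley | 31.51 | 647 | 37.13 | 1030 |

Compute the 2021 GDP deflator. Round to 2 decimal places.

Nominal GDP 2021 = 14.52·668 + 77.05·1001 + 53.16·180 + 37.13·1030 = 134639.11.
Real GDP 2021 (at 2015 prices) = 14.32·668 + 56.08·1001 + 56.07·180 + 31.51·1030 = 108249.74.
Deflator = Nominal/Real × 100 = 134639.11/108249.74 × 100 = 124.378.

124.38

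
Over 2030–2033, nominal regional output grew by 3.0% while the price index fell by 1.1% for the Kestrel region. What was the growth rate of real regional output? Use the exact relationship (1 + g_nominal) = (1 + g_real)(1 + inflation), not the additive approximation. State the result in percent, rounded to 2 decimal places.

4.15%

(1 + g_nom) = (1 + g_real)(1 + π), so g_real = 1.0300 / 0.9890 − 1 = 0.04146.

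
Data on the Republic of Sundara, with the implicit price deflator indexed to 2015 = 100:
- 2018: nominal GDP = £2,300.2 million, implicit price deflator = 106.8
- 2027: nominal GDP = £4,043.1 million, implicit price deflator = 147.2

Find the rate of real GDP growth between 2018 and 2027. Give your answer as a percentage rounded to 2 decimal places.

27.53%

Deflate each year: 2018 → 2300.2/1.068 = 2153.75; 2027 → 4043.1/1.472 = 2746.67.
So real GDP changed by 2746.67/2153.75 − 1 = 0.2753, i.e. 27.53%.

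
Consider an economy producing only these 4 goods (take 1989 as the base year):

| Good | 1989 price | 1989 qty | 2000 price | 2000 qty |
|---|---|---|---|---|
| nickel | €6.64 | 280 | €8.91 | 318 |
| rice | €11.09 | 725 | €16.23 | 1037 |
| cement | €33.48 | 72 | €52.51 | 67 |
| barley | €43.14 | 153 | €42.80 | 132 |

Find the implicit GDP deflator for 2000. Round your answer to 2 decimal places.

133.79

Nominal GDP 2000 = 8.91·318 + 16.23·1037 + 52.51·67 + 42.80·132 = 28831.66.
Real GDP 2000 (at 1989 prices) = 6.64·318 + 11.09·1037 + 33.48·67 + 43.14·132 = 21549.49.
Deflator = Nominal/Real × 100 = 28831.66/21549.49 × 100 = 133.793.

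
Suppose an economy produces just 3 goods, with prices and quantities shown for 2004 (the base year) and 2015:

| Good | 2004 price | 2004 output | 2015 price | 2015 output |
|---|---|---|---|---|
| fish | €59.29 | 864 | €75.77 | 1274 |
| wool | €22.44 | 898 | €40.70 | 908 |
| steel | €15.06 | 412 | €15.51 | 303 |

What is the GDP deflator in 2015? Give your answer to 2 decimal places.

137.53

Nominal GDP 2015 = 75.77·1274 + 40.70·908 + 15.51·303 = 138186.11.
Real GDP 2015 (at 2004 prices) = 59.29·1274 + 22.44·908 + 15.06·303 = 100474.16.
Deflator = Nominal/Real × 100 = 138186.11/100474.16 × 100 = 137.534.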